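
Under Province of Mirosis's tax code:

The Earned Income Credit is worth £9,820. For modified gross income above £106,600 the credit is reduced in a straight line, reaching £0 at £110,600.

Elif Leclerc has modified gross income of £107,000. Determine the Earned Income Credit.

Earned Income Credit: £107,000 is £400 into a £4,000 phase-out range, leaving 3,600/4,000 of the credit: £9,820 × 3,600/4,000 = £8,838.

£8,838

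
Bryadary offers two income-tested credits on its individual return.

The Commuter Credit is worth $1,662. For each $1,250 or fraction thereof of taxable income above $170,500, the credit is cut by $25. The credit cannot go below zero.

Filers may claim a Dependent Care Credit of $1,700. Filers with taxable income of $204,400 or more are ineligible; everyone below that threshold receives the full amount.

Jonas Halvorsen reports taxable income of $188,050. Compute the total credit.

$2,987

Commuter Credit: income exceeds $170,500 by $17,550, which is 15 full-or-partial $1,250 increments; reduction = 15 × $25 = $375, leaving $1,287.
Dependent Care Credit: $188,050 is below the $204,400 cutoff, so the full $1,700 applies.
Total: $1,287 + $1,700 = $2,987.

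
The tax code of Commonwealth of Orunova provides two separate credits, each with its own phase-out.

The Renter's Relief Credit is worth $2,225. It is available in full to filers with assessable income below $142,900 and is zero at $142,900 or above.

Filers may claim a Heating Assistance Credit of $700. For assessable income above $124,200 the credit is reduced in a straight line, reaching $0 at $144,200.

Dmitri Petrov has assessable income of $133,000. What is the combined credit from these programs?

Renter's Relief Credit: $133,000 is below the $142,900 cutoff, so the full $2,225 applies.
Heating Assistance Credit: $133,000 is $8,800 into a $20,000 phase-out range, leaving 11,200/20,000 of the credit: $700 × 11,200/20,000 = $392.
Total: $2,225 + $392 = $2,617.

$2,617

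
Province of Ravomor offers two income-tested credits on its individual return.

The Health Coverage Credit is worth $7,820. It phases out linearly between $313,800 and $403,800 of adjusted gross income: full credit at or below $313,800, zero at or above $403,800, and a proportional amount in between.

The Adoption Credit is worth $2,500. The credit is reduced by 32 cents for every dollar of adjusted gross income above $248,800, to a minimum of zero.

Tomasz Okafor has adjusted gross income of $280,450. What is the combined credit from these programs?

$7,820

Health Coverage Credit: $280,450 is at or below the $313,800 threshold, so the full $7,820 applies.
Adoption Credit: 32% of the $31,650 excess over $248,800 is $10,128 ≥ base, so the credit is $0.
Total: $7,820 + $0 = $7,820.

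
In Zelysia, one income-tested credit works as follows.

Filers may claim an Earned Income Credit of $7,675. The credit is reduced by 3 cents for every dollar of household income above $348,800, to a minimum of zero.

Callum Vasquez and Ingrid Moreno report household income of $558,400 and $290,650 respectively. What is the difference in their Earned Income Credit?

Callum ($558,400): Earned Income Credit: 3% of the $209,600 excess over $348,800 is $6,288; credit = $7,675 − $6,288 = $1,387.
Ingrid ($290,650): Earned Income Credit: $290,650 is at or below the $348,800 threshold, so the full $7,675 applies.
Difference: |$1,387 − $7,675| = $6,288.

$6,288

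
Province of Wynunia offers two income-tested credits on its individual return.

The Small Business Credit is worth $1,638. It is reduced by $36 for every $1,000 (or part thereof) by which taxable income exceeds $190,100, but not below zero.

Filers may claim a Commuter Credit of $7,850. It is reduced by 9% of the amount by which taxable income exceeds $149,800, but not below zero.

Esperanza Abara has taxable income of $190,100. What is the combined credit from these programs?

Small Business Credit: $190,100 is at or below the $190,100 threshold, so the full $1,638 applies.
Commuter Credit: 9% of the $40,300 excess over $149,800 is $3,627; credit = $7,850 − $3,627 = $4,223.
Total: $1,638 + $4,223 = $5,861.

$5,861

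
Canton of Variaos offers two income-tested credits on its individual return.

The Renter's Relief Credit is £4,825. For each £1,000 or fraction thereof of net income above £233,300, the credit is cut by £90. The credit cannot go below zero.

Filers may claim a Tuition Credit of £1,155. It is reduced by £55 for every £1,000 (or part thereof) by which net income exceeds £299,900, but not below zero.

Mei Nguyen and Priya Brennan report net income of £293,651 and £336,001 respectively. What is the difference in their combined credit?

Mei (£293,651): Renter's Relief Credit: income exceeds £233,300 by £60,351 → 61 increments × £90 = £5,490 ≥ base, so the credit is £0. Tuition Credit: £293,651 is at or below the £299,900 threshold, so the full £1,155 applies. total £0 + £1,155 = £1,155
Priya (£336,001): Renter's Relief Credit: income exceeds £233,300 by £102,701 → 103 increments × £90 = £9,270 ≥ base, so the credit is £0. Tuition Credit: income exceeds £299,900 by £36,101 → 37 increments × £55 = £2,035 ≥ base, so the credit is £0. total £0 + £0 = £0
Difference: |£1,155 − £0| = £1,155.

£1,155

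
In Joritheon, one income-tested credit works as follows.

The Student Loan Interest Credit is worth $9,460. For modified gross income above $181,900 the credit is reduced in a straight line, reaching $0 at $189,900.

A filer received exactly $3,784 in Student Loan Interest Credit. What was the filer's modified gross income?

$186,700

$3,784 is 3,784/9,460 of the full $9,460, so 5,676/9,460 of the $8,000 range has been used: income = $181,900 + $8,000 × 5,676/9,460 = $186,700.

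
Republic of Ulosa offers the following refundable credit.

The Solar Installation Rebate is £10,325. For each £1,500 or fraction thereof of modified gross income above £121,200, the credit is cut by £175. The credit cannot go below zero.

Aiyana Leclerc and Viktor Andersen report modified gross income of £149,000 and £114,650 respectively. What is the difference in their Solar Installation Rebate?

£3,325

Aiyana (£149,000): Solar Installation Rebate: income exceeds £121,200 by £27,800, which is 19 full-or-partial £1,500 increments; reduction = 19 × £175 = £3,325, leaving £7,000.
Viktor (£114,650): Solar Installation Rebate: £114,650 is at or below the £121,200 threshold, so the full £10,325 applies.
Difference: |£7,000 − £10,325| = £3,325.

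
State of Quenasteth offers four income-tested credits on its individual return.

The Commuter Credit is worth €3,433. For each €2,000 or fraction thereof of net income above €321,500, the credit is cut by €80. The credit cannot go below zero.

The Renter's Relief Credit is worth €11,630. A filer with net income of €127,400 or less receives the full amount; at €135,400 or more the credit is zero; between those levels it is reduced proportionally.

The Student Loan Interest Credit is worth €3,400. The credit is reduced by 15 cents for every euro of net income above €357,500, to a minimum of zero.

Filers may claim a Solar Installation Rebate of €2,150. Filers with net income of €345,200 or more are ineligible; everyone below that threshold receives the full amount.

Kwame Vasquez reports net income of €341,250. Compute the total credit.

Commuter Credit: income exceeds €321,500 by €19,750, which is 10 full-or-partial €2,000 increments; reduction = 10 × €80 = €800, leaving €2,633.
Renter's Relief Credit: €341,250 is at or above €135,400, so the credit is €0.
Student Loan Interest Credit: €341,250 is at or below the €357,500 threshold, so the full €3,400 applies.
Solar Installation Rebate: €341,250 is below the €345,200 cutoff, so the full €2,150 applies.
Total: €2,633 + €0 + €3,400 + €2,150 = €8,183.

€8,183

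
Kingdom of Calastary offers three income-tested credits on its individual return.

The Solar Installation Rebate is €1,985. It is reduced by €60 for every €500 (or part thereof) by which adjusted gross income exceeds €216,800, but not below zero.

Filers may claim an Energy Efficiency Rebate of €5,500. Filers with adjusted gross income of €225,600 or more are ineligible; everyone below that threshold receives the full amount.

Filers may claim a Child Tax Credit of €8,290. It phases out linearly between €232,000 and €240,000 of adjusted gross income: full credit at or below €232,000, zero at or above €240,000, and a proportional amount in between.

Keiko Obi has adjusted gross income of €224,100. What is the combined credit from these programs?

€14,875

Solar Installation Rebate: income exceeds €216,800 by €7,300, which is 15 full-or-partial €500 increments; reduction = 15 × €60 = €900, leaving €1,085.
Energy Efficiency Rebate: €224,100 is below the €225,600 cutoff, so the full €5,500 applies.
Child Tax Credit: €224,100 is at or below the €232,000 threshold, so the full €8,290 applies.
Total: €1,085 + €5,500 + €8,290 = €14,875.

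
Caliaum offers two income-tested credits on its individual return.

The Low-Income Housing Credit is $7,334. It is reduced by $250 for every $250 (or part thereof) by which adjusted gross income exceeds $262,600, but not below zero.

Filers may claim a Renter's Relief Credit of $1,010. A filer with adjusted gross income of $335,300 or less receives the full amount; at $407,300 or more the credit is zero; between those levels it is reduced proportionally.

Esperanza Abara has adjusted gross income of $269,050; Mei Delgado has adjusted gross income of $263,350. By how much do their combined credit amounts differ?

Esperanza ($269,050): Low-Income Housing Credit: income exceeds $262,600 by $6,450, which is 26 full-or-partial $250 increments; reduction = 26 × $250 = $6,500, leaving $834. Renter's Relief Credit: $269,050 is at or below the $335,300 threshold, so the full $1,010 applies. total $834 + $1,010 = $1,844
Mei ($263,350): Low-Income Housing Credit: income exceeds $262,600 by $750, which is 3 full-or-partial $250 increments; reduction = 3 × $250 = $750, leaving $6,584. Renter's Relief Credit: $263,350 is at or below the $335,300 threshold, so the full $1,010 applies. total $6,584 + $1,010 = $7,594
Difference: |$1,844 − $7,594| = $5,750.

$5,750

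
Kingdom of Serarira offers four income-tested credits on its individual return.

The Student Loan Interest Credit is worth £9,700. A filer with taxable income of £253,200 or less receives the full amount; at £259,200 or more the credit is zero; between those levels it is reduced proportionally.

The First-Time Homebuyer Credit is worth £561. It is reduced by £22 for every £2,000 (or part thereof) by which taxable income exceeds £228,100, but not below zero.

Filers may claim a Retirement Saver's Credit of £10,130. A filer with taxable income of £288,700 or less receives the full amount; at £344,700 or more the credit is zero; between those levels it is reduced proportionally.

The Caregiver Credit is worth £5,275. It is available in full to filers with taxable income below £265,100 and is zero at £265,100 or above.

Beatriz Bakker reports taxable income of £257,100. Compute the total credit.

£19,031

Student Loan Interest Credit: £257,100 is £3,900 into a £6,000 phase-out range, leaving 2,100/6,000 of the credit: £9,700 × 2,100/6,000 = £3,395.
First-Time Homebuyer Credit: income exceeds £228,100 by £29,000, which is 15 full-or-partial £2,000 increments; reduction = 15 × £22 = £330, leaving £231.
Retirement Saver's Credit: £257,100 is at or below the £288,700 threshold, so the full £10,130 applies.
Caregiver Credit: £257,100 is below the £265,100 cutoff, so the full £5,275 applies.
Total: £3,395 + £231 + £10,130 + £5,275 = £19,031.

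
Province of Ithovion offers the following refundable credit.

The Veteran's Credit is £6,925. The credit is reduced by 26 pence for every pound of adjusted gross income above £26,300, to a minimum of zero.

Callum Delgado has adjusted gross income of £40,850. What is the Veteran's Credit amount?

Veteran's Credit: 26% of the £14,550 excess over £26,300 is £3,783; credit = £6,925 − £3,783 = £3,142.

£3,142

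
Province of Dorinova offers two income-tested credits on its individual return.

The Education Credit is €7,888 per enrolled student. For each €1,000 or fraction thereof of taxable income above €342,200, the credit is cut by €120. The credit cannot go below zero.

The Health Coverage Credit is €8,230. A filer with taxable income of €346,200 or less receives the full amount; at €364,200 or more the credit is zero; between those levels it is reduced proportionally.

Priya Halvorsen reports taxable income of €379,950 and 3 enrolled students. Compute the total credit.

€19,104

Education Credit: base = 3 × €7,888 = €23,664. income exceeds €342,200 by €37,750, which is 38 full-or-partial €1,000 increments; reduction = 38 × €120 = €4,560, leaving €19,104.
Health Coverage Credit: €379,950 is at or above €364,200, so the credit is €0.
Total: €19,104 + €0 = €19,104.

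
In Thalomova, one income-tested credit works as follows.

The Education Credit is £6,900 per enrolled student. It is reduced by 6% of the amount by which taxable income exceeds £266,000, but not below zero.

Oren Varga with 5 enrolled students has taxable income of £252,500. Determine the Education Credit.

£34,500

Education Credit: base = 5 × £6,900 = £34,500. £252,500 is at or below the £266,000 threshold, so the full £34,500 applies.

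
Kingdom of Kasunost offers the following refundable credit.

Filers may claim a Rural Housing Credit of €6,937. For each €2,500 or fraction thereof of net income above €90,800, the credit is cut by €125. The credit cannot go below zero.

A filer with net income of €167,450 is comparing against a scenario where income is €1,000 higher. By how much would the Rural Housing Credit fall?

€125

At €167,450 — income exceeds €90,800 by €76,650, which is 31 full-or-partial €2,500 increments; reduction = 31 × €125 = €3,875, leaving €3,062.
At €168,450 — income exceeds €90,800 by €77,650, which is 32 full-or-partial €2,500 increments; reduction = 32 × €125 = €4,000, leaving €2,937.
Lost: €3,062 − €2,937 = €125.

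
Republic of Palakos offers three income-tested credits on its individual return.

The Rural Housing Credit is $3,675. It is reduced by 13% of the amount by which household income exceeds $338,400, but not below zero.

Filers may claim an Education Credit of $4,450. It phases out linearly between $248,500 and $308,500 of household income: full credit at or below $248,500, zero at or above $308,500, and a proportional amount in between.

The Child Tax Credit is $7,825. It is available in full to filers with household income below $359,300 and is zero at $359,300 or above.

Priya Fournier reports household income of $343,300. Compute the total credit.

Rural Housing Credit: 13% of the $4,900 excess over $338,400 is $637; credit = $3,675 − $637 = $3,038.
Education Credit: $343,300 is at or above $308,500, so the credit is $0.
Child Tax Credit: $343,300 is below the $359,300 cutoff, so the full $7,825 applies.
Total: $3,038 + $0 + $7,825 = $10,863.

$10,863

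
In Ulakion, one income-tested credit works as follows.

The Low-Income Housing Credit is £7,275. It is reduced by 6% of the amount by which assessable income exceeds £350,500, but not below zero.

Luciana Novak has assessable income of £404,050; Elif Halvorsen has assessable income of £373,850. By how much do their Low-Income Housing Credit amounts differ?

Luciana (£404,050): Low-Income Housing Credit: 6% of the £53,550 excess over £350,500 is £3,213; credit = £7,275 − £3,213 = £4,062.
Elif (£373,850): Low-Income Housing Credit: 6% of the £23,350 excess over £350,500 is £1,401; credit = £7,275 − £1,401 = £5,874.
Difference: |£4,062 − £5,874| = £1,812.

£1,812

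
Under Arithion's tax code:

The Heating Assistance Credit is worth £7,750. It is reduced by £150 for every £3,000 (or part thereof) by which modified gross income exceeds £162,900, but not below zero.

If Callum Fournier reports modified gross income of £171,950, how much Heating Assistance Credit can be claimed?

£7,150

Heating Assistance Credit: income exceeds £162,900 by £9,050, which is 4 full-or-partial £3,000 increments; reduction = 4 × £150 = £600, leaving £7,150.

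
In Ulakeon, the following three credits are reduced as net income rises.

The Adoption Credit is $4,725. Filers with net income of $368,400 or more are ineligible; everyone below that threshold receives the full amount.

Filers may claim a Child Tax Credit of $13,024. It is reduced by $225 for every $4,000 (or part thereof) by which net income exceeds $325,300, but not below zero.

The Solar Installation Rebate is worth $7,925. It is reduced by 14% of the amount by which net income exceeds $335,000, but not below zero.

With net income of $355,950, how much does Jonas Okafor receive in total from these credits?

Adoption Credit: $355,950 is below the $368,400 cutoff, so the full $4,725 applies.
Child Tax Credit: income exceeds $325,300 by $30,650, which is 8 full-or-partial $4,000 increments; reduction = 8 × $225 = $1,800, leaving $11,224.
Solar Installation Rebate: 14% of the $20,950 excess over $335,000 is $2,933; credit = $7,925 − $2,933 = $4,992.
Total: $4,725 + $11,224 + $4,992 = $20,941.

$20,941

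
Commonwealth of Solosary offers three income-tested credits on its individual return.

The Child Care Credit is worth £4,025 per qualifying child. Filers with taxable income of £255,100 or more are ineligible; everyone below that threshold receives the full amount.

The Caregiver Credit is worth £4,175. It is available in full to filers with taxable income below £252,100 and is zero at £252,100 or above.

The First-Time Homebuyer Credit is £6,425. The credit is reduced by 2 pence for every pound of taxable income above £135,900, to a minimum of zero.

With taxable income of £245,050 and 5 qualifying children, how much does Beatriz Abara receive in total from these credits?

Child Care Credit: base = 5 × £4,025 = £20,125. £245,050 is below the £255,100 cutoff, so the full £20,125 applies.
Caregiver Credit: £245,050 is below the £252,100 cutoff, so the full £4,175 applies.
First-Time Homebuyer Credit: 2% of the £109,150 excess over £135,900 is £2,183; credit = £6,425 − £2,183 = £4,242.
Total: £20,125 + £4,175 + £4,242 = £28,542.

£28,542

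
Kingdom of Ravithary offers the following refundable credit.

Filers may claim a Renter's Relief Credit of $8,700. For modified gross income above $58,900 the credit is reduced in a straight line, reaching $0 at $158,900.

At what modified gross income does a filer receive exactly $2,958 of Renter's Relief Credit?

$2,958 is 2,958/8,700 of the full $8,700, so 5,742/8,700 of the $100,000 range has been used: income = $58,900 + $100,000 × 5,742/8,700 = $124,900.

$124,900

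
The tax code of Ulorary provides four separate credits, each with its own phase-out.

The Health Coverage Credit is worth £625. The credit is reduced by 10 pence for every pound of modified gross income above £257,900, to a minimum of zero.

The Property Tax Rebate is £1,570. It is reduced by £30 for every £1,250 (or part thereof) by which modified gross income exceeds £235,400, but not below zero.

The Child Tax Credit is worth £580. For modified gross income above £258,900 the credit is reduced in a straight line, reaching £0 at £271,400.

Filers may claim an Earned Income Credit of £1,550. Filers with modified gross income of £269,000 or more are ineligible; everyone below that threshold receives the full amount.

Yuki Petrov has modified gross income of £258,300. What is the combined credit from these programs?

Health Coverage Credit: 10% of the £400 excess over £257,900 is £40; credit = £625 − £40 = £585.
Property Tax Rebate: income exceeds £235,400 by £22,900, which is 19 full-or-partial £1,250 increments; reduction = 19 × £30 = £570, leaving £1,000.
Child Tax Credit: £258,300 is at or below the £258,900 threshold, so the full £580 applies.
Earned Income Credit: £258,300 is below the £269,000 cutoff, so the full £1,550 applies.
Total: £585 + £1,000 + £580 + £1,550 = £3,715.

£3,715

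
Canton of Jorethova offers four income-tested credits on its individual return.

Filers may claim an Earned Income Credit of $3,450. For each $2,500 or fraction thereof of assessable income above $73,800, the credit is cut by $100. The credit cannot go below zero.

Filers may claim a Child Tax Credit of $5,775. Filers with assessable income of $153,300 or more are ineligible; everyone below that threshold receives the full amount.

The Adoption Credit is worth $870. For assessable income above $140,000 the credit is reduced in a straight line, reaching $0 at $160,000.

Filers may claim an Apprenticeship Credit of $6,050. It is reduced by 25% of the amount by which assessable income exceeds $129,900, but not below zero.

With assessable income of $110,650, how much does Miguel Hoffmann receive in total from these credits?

$14,645

Earned Income Credit: income exceeds $73,800 by $36,850, which is 15 full-or-partial $2,500 increments; reduction = 15 × $100 = $1,500, leaving $1,950.
Child Tax Credit: $110,650 is below the $153,300 cutoff, so the full $5,775 applies.
Adoption Credit: $110,650 is at or below the $140,000 threshold, so the full $870 applies.
Apprenticeship Credit: $110,650 is at or below the $129,900 threshold, so the full $6,050 applies.
Total: $1,950 + $5,775 + $870 + $6,050 = $14,645.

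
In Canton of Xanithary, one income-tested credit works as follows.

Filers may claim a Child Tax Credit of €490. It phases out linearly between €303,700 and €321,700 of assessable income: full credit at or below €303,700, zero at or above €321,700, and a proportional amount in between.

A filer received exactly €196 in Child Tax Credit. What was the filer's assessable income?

€196 is 196/490 of the full €490, so 294/490 of the €18,000 range has been used: income = €303,700 + €18,000 × 294/490 = €314,500.

€314,500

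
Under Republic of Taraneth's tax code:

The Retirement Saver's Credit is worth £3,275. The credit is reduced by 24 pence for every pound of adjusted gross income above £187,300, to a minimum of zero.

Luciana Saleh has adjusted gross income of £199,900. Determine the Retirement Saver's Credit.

Retirement Saver's Credit: 24% of the £12,600 excess over £187,300 is £3,024; credit = £3,275 − £3,024 = £251.

£251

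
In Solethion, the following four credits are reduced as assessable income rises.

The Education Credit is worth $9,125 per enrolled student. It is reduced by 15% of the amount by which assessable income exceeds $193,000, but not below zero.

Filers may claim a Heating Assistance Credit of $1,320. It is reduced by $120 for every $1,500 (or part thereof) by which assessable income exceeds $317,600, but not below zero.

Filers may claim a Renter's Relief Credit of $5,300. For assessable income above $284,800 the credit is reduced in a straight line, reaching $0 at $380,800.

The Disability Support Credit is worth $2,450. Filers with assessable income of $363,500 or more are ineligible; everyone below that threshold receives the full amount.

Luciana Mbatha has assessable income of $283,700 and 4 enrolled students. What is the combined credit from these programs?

$31,965

Education Credit: base = 4 × $9,125 = $36,500. 15% of the $90,700 excess over $193,000 is $13,605; credit = $36,500 − $13,605 = $22,895.
Heating Assistance Credit: $283,700 is at or below the $317,600 threshold, so the full $1,320 applies.
Renter's Relief Credit: $283,700 is at or below the $284,800 threshold, so the full $5,300 applies.
Disability Support Credit: $283,700 is below the $363,500 cutoff, so the full $2,450 applies.
Total: $22,895 + $1,320 + $5,300 + $2,450 = $31,965.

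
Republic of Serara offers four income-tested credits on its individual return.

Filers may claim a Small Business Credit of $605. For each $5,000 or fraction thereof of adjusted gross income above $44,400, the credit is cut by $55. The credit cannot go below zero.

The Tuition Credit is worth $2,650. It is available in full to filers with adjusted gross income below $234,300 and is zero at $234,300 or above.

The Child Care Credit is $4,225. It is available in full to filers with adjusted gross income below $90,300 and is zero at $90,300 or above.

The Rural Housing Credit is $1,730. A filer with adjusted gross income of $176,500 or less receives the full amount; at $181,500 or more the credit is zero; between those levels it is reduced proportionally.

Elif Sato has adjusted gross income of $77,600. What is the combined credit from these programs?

Small Business Credit: income exceeds $44,400 by $33,200, which is 7 full-or-partial $5,000 increments; reduction = 7 × $55 = $385, leaving $220.
Tuition Credit: $77,600 is below the $234,300 cutoff, so the full $2,650 applies.
Child Care Credit: $77,600 is below the $90,300 cutoff, so the full $4,225 applies.
Rural Housing Credit: $77,600 is at or below the $176,500 threshold, so the full $1,730 applies.
Total: $220 + $2,650 + $4,225 + $1,730 = $8,825.

$8,825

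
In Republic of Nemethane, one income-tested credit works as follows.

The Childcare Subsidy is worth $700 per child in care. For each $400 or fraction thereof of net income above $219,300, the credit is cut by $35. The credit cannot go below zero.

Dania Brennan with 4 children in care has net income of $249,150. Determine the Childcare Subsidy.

$175

Childcare Subsidy: base = 4 × $700 = $2,800. income exceeds $219,300 by $29,850, which is 75 full-or-partial $400 increments; reduction = 75 × $35 = $2,625, leaving $175.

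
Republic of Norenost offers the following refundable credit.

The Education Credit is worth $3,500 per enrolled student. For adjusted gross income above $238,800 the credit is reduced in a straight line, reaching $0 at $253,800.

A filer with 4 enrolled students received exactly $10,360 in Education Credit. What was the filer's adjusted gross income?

$242,700

Full credit = 4 × $3,500 = $14,000.
$10,360 is 10,360/14,000 of the full $14,000, so 3,640/14,000 of the $15,000 range has been used: income = $238,800 + $15,000 × 3,640/14,000 = $242,700.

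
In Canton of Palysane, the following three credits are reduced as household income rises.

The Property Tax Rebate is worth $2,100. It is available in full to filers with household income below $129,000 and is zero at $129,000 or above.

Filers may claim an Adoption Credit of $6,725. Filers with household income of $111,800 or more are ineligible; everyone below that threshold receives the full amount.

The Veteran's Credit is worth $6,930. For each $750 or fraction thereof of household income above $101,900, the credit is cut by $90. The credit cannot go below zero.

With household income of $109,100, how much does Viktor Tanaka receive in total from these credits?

Property Tax Rebate: $109,100 is below the $129,000 cutoff, so the full $2,100 applies.
Adoption Credit: $109,100 is below the $111,800 cutoff, so the full $6,725 applies.
Veteran's Credit: income exceeds $101,900 by $7,200, which is 10 full-or-partial $750 increments; reduction = 10 × $90 = $900, leaving $6,030.
Total: $2,100 + $6,725 + $6,030 = $14,855.

$14,855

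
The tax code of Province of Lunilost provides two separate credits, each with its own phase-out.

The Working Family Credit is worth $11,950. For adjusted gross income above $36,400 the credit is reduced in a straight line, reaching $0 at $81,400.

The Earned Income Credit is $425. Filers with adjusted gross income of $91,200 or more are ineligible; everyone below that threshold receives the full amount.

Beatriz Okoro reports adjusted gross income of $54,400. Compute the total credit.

$7,595

Working Family Credit: $54,400 is $18,000 into a $45,000 phase-out range, leaving 27,000/45,000 of the credit: $11,950 × 27,000/45,000 = $7,170.
Earned Income Credit: $54,400 is below the $91,200 cutoff, so the full $425 applies.
Total: $7,170 + $425 = $7,595.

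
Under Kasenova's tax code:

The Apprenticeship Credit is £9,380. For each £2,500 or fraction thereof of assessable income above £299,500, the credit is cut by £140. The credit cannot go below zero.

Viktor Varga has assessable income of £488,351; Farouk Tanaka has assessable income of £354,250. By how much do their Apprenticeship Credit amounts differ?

£6,300

Viktor (£488,351): Apprenticeship Credit: income exceeds £299,500 by £188,851 → 76 increments × £140 = £10,640 ≥ base, so the credit is £0.
Farouk (£354,250): Apprenticeship Credit: income exceeds £299,500 by £54,750, which is 22 full-or-partial £2,500 increments; reduction = 22 × £140 = £3,080, leaving £6,300.
Difference: |£0 − £6,300| = £6,300.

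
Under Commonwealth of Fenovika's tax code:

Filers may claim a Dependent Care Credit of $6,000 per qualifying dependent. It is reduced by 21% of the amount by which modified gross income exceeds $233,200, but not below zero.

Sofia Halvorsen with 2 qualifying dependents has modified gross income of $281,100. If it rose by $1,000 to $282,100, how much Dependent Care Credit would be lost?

$210

At $281,100 — base = 2 × $6,000 = $12,000. 21% of the $47,900 excess over $233,200 is $10,059; credit = $12,000 − $10,059 = $1,941.
At $282,100 — base = 2 × $6,000 = $12,000. 21% of the $48,900 excess over $233,200 is $10,269; credit = $12,000 − $10,269 = $1,731.
Lost: $1,941 − $1,731 = $210.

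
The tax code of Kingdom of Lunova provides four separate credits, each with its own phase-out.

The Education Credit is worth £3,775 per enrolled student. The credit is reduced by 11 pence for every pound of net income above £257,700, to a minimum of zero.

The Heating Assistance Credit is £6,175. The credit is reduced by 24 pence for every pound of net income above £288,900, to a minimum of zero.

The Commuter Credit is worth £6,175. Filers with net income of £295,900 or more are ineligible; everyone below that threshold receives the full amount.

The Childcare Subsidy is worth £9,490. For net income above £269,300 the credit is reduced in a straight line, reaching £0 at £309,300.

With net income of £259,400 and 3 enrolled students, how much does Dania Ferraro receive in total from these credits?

£32,978

Education Credit: base = 3 × £3,775 = £11,325. 11% of the £1,700 excess over £257,700 is £187; credit = £11,325 − £187 = £11,138.
Heating Assistance Credit: £259,400 is at or below the £288,900 threshold, so the full £6,175 applies.
Commuter Credit: £259,400 is below the £295,900 cutoff, so the full £6,175 applies.
Childcare Subsidy: £259,400 is at or below the £269,300 threshold, so the full £9,490 applies.
Total: £11,138 + £6,175 + £6,175 + £9,490 = £32,978.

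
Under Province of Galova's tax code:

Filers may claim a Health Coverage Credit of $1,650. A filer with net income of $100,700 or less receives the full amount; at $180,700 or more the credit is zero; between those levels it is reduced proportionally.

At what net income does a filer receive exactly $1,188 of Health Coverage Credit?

$1,188 is 1,188/1,650 of the full $1,650, so 462/1,650 of the $80,000 range has been used: income = $100,700 + $80,000 × 462/1,650 = $123,100.

$123,100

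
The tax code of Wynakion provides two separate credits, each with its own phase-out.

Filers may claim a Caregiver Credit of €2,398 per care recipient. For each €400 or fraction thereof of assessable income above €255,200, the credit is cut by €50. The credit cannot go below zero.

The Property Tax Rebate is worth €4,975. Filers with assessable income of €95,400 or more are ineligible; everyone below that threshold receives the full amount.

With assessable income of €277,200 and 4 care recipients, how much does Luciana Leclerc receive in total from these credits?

Caregiver Credit: base = 4 × €2,398 = €9,592. income exceeds €255,200 by €22,000, which is 55 full-or-partial €400 increments; reduction = 55 × €50 = €2,750, leaving €6,842.
Property Tax Rebate: €277,200 meets or exceeds the €95,400 cutoff, so the credit is €0.
Total: €6,842 + €0 = €6,842.

€6,842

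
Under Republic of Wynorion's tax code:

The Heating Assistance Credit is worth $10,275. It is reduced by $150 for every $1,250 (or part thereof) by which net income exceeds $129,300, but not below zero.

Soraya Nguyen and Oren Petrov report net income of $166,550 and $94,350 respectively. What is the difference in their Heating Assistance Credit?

Soraya ($166,550): Heating Assistance Credit: income exceeds $129,300 by $37,250, which is 30 full-or-partial $1,250 increments; reduction = 30 × $150 = $4,500, leaving $5,775.
Oren ($94,350): Heating Assistance Credit: $94,350 is at or below the $129,300 threshold, so the full $10,275 applies.
Difference: |$5,775 − $10,275| = $4,500.

$4,500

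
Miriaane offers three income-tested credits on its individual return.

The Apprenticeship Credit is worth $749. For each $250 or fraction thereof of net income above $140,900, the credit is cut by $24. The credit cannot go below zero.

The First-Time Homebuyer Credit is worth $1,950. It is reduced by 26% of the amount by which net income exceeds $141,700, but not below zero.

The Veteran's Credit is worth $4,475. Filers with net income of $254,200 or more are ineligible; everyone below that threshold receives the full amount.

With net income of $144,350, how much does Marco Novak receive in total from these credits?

Apprenticeship Credit: income exceeds $140,900 by $3,450, which is 14 full-or-partial $250 increments; reduction = 14 × $24 = $336, leaving $413.
First-Time Homebuyer Credit: 26% of the $2,650 excess over $141,700 is $689; credit = $1,950 − $689 = $1,261.
Veteran's Credit: $144,350 is below the $254,200 cutoff, so the full $4,475 applies.
Total: $413 + $1,261 + $4,475 = $6,149.

$6,149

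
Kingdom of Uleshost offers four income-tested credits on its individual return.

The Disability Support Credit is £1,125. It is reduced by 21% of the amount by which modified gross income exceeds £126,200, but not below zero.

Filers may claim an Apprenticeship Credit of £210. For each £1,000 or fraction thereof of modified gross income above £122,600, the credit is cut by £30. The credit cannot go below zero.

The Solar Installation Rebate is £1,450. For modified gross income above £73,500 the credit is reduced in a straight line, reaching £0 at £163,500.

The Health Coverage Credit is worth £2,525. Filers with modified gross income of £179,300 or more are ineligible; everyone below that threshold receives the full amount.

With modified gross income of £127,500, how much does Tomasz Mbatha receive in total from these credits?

Disability Support Credit: 21% of the £1,300 excess over £126,200 is £273; credit = £1,125 − £273 = £852.
Apprenticeship Credit: income exceeds £122,600 by £4,900, which is 5 full-or-partial £1,000 increments; reduction = 5 × £30 = £150, leaving £60.
Solar Installation Rebate: £127,500 is £54,000 into a £90,000 phase-out range, leaving 36,000/90,000 of the credit: £1,450 × 36,000/90,000 = £580.
Health Coverage Credit: £127,500 is below the £179,300 cutoff, so the full £2,525 applies.
Total: £852 + £60 + £580 + £2,525 = £4,017.

£4,017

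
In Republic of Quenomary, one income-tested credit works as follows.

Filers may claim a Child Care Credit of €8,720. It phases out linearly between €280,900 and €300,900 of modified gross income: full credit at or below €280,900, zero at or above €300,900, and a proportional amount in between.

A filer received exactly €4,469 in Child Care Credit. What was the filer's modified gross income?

€4,469 is 4,469/8,720 of the full €8,720, so 4,251/8,720 of the €20,000 range has been used: income = €280,900 + €20,000 × 4,251/8,720 = €290,650.

€290,650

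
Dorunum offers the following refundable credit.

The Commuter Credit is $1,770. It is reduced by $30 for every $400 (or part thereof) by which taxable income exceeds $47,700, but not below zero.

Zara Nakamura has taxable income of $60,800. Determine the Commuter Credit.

Commuter Credit: income exceeds $47,700 by $13,100, which is 33 full-or-partial $400 increments; reduction = 33 × $30 = $990, leaving $780.

$780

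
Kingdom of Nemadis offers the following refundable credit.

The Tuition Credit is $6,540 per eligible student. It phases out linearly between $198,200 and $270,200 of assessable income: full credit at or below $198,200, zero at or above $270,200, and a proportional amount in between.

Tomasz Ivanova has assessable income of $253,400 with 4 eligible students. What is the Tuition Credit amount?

Tuition Credit: base = 4 × $6,540 = $26,160. $253,400 is $55,200 into a $72,000 phase-out range, leaving 16,800/72,000 of the credit: $26,160 × 16,800/72,000 = $6,104.

$6,104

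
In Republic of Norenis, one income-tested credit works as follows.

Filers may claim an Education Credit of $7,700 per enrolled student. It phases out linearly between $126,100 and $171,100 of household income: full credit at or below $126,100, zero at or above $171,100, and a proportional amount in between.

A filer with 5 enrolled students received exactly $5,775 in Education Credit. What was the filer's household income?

$164,350

Full credit = 5 × $7,700 = $38,500.
$5,775 is 5,775/38,500 of the full $38,500, so 32,725/38,500 of the $45,000 range has been used: income = $126,100 + $45,000 × 32,725/38,500 = $164,350.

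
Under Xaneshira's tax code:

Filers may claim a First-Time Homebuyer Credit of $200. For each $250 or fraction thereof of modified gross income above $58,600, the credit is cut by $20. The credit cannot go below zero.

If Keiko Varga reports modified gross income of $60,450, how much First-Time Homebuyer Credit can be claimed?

$40

First-Time Homebuyer Credit: income exceeds $58,600 by $1,850, which is 8 full-or-partial $250 increments; reduction = 8 × $20 = $160, leaving $40.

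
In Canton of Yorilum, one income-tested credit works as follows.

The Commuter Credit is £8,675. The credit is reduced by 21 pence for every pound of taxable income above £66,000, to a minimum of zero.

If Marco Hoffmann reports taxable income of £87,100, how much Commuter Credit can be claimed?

£4,244

Commuter Credit: 21% of the £21,100 excess over £66,000 is £4,431; credit = £8,675 − £4,431 = £4,244.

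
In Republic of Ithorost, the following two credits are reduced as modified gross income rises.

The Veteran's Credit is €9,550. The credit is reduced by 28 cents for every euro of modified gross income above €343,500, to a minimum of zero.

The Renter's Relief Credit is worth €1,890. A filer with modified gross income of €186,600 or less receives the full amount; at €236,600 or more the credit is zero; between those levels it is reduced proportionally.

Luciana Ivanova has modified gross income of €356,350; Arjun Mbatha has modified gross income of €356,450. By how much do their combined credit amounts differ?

€28

Luciana (€356,350): Veteran's Credit: 28% of the €12,850 excess over €343,500 is €3,598; credit = €9,550 − €3,598 = €5,952. Renter's Relief Credit: €356,350 is at or above €236,600, so the credit is €0. total €5,952 + €0 = €5,952
Arjun (€356,450): Veteran's Credit: 28% of the €12,950 excess over €343,500 is €3,626; credit = €9,550 − €3,626 = €5,924. Renter's Relief Credit: €356,450 is at or above €236,600, so the credit is €0. total €5,924 + €0 = €5,924
Difference: |€5,952 − €5,924| = €28.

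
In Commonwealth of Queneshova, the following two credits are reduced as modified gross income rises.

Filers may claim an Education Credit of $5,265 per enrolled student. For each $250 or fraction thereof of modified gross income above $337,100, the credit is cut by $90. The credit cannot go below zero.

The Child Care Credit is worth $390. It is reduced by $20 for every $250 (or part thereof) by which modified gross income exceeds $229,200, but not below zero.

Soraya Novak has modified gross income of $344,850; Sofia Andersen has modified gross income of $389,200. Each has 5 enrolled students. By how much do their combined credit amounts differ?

$16,020

Soraya ($344,850): Education Credit: base = 5 × $5,265 = $26,325. income exceeds $337,100 by $7,750, which is 31 full-or-partial $250 increments; reduction = 31 × $90 = $2,790, leaving $23,535. Child Care Credit: income exceeds $229,200 by $115,650 → 463 increments × $20 = $9,260 ≥ base, so the credit is $0. total $23,535 + $0 = $23,535
Sofia ($389,200): Education Credit: base = 5 × $5,265 = $26,325. income exceeds $337,100 by $52,100, which is 209 full-or-partial $250 increments; reduction = 209 × $90 = $18,810, leaving $7,515. Child Care Credit: income exceeds $229,200 by $160,000 → 640 increments × $20 = $12,800 ≥ base, so the credit is $0. total $7,515 + $0 = $7,515
Difference: |$23,535 − $7,515| = $16,020.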